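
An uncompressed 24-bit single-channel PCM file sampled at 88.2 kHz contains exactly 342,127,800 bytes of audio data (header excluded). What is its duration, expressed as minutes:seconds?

21:33

Byte rate = 88,200 × 3 × 1 = 264,600 bytes/s.
Duration = 342,127,800 / 264,600 = 1,293 s.
1,293 s = 21:33.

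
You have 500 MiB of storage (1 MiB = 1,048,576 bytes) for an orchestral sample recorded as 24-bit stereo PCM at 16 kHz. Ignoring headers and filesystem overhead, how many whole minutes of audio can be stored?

Uncompressed byte rate = 16,000 × 3 × 2 = 96,000 bytes/s.
Capacity = 500 × 1,048,576 = 524,288,000 bytes.
524,288,000 / 96,000 ≈ 5461.33 s → 91 minutes.

91 minutes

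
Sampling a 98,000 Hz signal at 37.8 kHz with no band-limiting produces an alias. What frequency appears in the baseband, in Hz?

15,400 Hz

Nyquist = 37,800/2 = 18,900 Hz; 98,000 Hz exceeds it.
Alias = |98,000 − 3×37,800| = |98,000 − 113,400| = 15,400 Hz.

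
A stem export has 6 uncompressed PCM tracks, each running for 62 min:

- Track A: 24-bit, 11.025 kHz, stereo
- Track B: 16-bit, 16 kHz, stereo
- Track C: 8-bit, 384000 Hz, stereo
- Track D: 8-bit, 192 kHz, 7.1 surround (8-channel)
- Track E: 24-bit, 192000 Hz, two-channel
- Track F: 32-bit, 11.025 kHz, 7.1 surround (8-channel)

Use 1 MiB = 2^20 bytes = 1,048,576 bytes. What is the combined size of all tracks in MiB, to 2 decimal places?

62 min = 3,720 s.
Track A: 11,025 × 3,720 × 3 × 2 = 246,078,000 bytes.
Track B: 16,000 × 3,720 × 2 × 2 = 238,080,000 bytes.
Track C: 384,000 × 3,720 × 1 × 2 = 2,856,960,000 bytes.
Track D: 192,000 × 3,720 × 1 × 8 = 5,713,920,000 bytes.
Track E: 192,000 × 3,720 × 3 × 2 = 4,285,440,000 bytes.
Track F: 11,025 × 3,720 × 4 × 8 = 1,312,416,000 bytes.
Total = 14,652,894,000 bytes = 13974.09 MiB.

13974.09 MiB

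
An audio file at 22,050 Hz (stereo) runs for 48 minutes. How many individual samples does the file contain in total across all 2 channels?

127,008,000 samples

48 minutes = 2,880 s.
22,050 × 2,880 s × 2 ch = 127,008,000 samples.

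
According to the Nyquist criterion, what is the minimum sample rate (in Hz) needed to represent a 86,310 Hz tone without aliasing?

Minimum sample rate = 2 × 86,310 Hz = 172,620 Hz.

172,620 Hz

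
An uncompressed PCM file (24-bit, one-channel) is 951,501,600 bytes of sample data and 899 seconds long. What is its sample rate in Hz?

352,800 Hz

Bytes = sample_rate × seconds × bytes_per_sample × channels.
sample_rate = 951,501,600 / (899 × 3 × 1) = 951,501,600 / 2,697 = 352,800 Hz.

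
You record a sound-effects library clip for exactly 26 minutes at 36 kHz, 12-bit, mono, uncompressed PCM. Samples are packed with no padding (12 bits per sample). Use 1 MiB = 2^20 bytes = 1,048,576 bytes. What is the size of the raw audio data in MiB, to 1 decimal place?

80.3 MiB

Duration = exactly 26 minutes = 1,560 s.
Bits = 36,000 × 1,560 × 12 × 1 = 673,920,000 bits = 84,240,000 bytes.
84,240,000 / 1,048,576 = 80.3 MiB.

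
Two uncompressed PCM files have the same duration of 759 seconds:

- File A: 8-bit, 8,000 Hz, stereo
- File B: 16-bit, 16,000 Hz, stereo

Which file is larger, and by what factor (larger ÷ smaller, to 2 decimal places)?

File B, by a factor of 4.00

File A: 8,000 × 1 × 2 = 16,000 bytes/s.
File B: 16,000 × 2 × 2 = 64,000 bytes/s.
File B is larger; ratio = 48,576,000 / 12,144,000 = 4.00.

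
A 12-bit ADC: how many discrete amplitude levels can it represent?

2^12 = 4,096.

4,096 levels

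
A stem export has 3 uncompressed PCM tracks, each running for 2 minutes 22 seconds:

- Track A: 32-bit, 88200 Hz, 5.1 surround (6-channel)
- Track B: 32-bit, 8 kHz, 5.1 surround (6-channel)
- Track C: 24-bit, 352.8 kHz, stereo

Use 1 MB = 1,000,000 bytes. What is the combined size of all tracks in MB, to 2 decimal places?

628.44 MB

2 minutes 22 seconds = 142 s.
Track A: 88,200 × 142 × 4 × 6 = 300,585,600 bytes.
Track B: 8,000 × 142 × 4 × 6 = 27,264,000 bytes.
Track C: 352,800 × 142 × 3 × 2 = 300,585,600 bytes.
Total = 628,435,200 bytes = 628.44 MB.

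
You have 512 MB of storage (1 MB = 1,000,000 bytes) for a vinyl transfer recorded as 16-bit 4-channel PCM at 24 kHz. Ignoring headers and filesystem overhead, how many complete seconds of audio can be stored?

Uncompressed byte rate = 24,000 × 2 × 4 = 192,000 bytes/s.
Capacity = 512 × 1,000,000 = 512,000,000 bytes.
512,000,000 / 192,000 ≈ 2666.67 s → 2,666 seconds.

2,666 seconds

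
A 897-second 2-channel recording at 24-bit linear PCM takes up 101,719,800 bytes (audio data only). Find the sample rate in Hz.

18,900 Hz

Bytes = sample_rate × seconds × bytes_per_sample × channels.
sample_rate = 101,719,800 / (897 × 3 × 2) = 101,719,800 / 5,382 = 18,900 Hz.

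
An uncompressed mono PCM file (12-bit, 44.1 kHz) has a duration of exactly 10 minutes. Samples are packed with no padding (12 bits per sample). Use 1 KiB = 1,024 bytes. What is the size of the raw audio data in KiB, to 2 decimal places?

38759.77 KiB

Duration = exactly 10 minutes = 600 s.
Bits = 44,100 × 600 × 12 × 1 = 317,520,000 bits = 39,690,000 bytes.
39,690,000 / 1,024 = 38759.77 KiB.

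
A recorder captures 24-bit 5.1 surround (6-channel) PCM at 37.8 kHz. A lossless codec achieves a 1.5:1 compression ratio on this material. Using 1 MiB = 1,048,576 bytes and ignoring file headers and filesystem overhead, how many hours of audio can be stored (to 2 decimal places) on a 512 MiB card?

0.33 hours

Uncompressed byte rate = 37,800 × 3 × 6 = 680,400 bytes/s.
After 1.5:1 compression, effective rate ≈ 453600 bytes/s.
Capacity = 512 × 1,048,576 = 536,870,912 bytes.
536,870,912 / effective rate ≈ 1183.58 s → 0.33 hours.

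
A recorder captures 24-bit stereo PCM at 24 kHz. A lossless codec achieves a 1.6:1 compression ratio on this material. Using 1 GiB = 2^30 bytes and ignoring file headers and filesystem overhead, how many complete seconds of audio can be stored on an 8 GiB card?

Uncompressed byte rate = 24,000 × 3 × 2 = 144,000 bytes/s.
After 1.6:1 compression, effective rate ≈ 90000 bytes/s.
Capacity = 8 × 1,073,741,824 = 8,589,934,592 bytes.
8,589,934,592 / effective rate ≈ 95443.72 s → 95,443 seconds.

95,443 seconds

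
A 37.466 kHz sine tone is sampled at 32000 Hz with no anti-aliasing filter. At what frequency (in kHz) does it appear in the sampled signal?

5.466 kHz

Nyquist = 32,000/2 = 16,000 Hz; 37,466 Hz exceeds it.
Alias = |37,466 − 1×32,000| = |37,466 − 32,000| = 5,466 Hz = 5.466 kHz.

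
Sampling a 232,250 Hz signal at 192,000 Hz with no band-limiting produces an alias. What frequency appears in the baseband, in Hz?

Nyquist = 192,000/2 = 96,000 Hz; 232,250 Hz exceeds it.
Alias = |232,250 − 1×192,000| = |232,250 − 192,000| = 40,250 Hz.

40,250 Hz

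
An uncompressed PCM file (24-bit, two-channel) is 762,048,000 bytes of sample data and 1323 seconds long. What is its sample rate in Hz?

96,000 Hz

Bytes = sample_rate × seconds × bytes_per_sample × channels.
sample_rate = 762,048,000 / (1,323 × 3 × 2) = 762,048,000 / 7,938 = 96,000 Hz.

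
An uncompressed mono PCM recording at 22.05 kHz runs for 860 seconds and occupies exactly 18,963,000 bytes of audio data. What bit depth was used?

Bytes per sample = 18,963,000 / (22,050 × 860 × 1) = 18,963,000 / 18,963,000 = 1.
Bit depth = 1 × 8 = 8 bits.

8 bits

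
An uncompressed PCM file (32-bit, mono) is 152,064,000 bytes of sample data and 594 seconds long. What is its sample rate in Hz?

64,000 Hz

Bytes = sample_rate × seconds × bytes_per_sample × channels.
sample_rate = 152,064,000 / (594 × 4 × 1) = 152,064,000 / 2,376 = 64,000 Hz.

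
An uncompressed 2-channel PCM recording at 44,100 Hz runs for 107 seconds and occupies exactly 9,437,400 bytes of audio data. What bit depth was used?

8 bits

Bytes per sample = 9,437,400 / (44,100 × 107 × 2) = 9,437,400 / 9,437,400 = 1.
Bit depth = 1 × 8 = 8 bits.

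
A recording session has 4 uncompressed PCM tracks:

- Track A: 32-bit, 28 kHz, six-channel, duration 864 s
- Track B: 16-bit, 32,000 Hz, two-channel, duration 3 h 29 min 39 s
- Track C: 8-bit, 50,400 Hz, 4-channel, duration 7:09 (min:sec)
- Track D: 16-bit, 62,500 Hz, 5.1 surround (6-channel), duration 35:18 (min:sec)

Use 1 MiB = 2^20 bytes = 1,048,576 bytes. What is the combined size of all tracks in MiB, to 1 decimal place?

Track A: 28,000 × 864 × 4 × 6 = 580,608,000 bytes.
Track B: 3 h 29 min 39 s = 12,579 s; 32,000 × 12,579 × 2 × 2 = 1,610,112,000 bytes.
Track C: 7:09 (min:sec) = 429 s; 50,400 × 429 × 1 × 4 = 86,486,400 bytes.
Track D: 35:18 (min:sec) = 2,118 s; 62,500 × 2,118 × 2 × 6 = 1,588,500,000 bytes.
Total = 3,865,706,400 bytes = 3686.6 MiB.

3686.6 MiB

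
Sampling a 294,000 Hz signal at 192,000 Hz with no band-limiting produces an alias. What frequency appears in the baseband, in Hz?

90,000 Hz

Nyquist = 192,000/2 = 96,000 Hz; 294,000 Hz exceeds it.
Alias = |294,000 − 2×192,000| = |294,000 − 384,000| = 90,000 Hz.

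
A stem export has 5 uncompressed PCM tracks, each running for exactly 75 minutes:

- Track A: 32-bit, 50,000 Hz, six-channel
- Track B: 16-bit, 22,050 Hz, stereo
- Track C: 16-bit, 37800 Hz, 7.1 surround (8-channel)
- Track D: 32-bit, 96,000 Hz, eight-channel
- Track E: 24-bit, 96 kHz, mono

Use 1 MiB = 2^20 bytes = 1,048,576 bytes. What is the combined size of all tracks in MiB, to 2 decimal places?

22543.43 MiB

exactly 75 minutes = 4,500 s.
Track A: 50,000 × 4,500 × 4 × 6 = 5,400,000,000 bytes.
Track B: 22,050 × 4,500 × 2 × 2 = 396,900,000 bytes.
Track C: 37,800 × 4,500 × 2 × 8 = 2,721,600,000 bytes.
Track D: 96,000 × 4,500 × 4 × 8 = 13,824,000,000 bytes.
Track E: 96,000 × 4,500 × 3 × 1 = 1,296,000,000 bytes.
Total = 23,638,500,000 bytes = 22543.43 MiB.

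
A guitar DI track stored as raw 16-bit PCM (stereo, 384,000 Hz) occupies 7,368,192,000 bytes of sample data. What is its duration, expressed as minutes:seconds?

Byte rate = 384,000 × 2 × 2 = 1,536,000 bytes/s.
Duration = 7,368,192,000 / 1,536,000 = 4,797 s.
4,797 s = 79:57.

79:57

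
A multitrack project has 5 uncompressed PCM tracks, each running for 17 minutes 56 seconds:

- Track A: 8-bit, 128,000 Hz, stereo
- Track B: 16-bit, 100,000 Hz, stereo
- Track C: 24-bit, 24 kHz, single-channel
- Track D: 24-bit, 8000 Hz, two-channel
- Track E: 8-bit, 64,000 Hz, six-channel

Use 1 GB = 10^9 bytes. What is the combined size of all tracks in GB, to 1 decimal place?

17 minutes 56 seconds = 1,076 s.
Track A: 128,000 × 1,076 × 1 × 2 = 275,456,000 bytes.
Track B: 100,000 × 1,076 × 2 × 2 = 430,400,000 bytes.
Track C: 24,000 × 1,076 × 3 × 1 = 77,472,000 bytes.
Track D: 8,000 × 1,076 × 3 × 2 = 51,648,000 bytes.
Track E: 64,000 × 1,076 × 1 × 6 = 413,184,000 bytes.
Total = 1,248,160,000 bytes = 1.2 GB.

1.2 GB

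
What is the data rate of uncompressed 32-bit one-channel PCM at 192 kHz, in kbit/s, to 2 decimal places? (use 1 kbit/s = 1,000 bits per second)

6144.00 kbit/s

Bit rate = 192,000 × 32 × 1 = 6,144,000 bits/s.
= 6144.00 kbit/s.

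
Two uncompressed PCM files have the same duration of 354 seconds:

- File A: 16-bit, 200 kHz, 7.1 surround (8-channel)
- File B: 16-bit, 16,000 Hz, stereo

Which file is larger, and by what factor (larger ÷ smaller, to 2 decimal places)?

File A, by a factor of 50.00

File A: 200,000 × 2 × 8 = 3,200,000 bytes/s.
File B: 16,000 × 2 × 2 = 64,000 bytes/s.
File A is larger; ratio = 1,132,800,000 / 22,656,000 = 50.00.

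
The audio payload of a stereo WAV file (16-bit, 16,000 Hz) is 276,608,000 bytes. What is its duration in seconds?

Byte rate = 16,000 × 2 × 2 = 64,000 bytes/s.
Duration = 276,608,000 / 64,000 = 4,322 s.

4,322 seconds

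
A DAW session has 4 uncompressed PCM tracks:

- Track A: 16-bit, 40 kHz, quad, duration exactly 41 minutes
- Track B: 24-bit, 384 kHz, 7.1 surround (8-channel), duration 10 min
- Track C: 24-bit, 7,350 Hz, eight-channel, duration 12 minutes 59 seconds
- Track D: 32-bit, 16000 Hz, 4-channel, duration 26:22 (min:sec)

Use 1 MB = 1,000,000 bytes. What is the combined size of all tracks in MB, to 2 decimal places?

6859.21 MB

Track A: exactly 41 minutes = 2,460 s; 40,000 × 2,460 × 2 × 4 = 787,200,000 bytes.
Track B: 10 min = 600 s; 384,000 × 600 × 3 × 8 = 5,529,600,000 bytes.
Track C: 12 minutes 59 seconds = 779 s; 7,350 × 779 × 3 × 8 = 137,415,600 bytes.
Track D: 26:22 (min:sec) = 1,582 s; 16,000 × 1,582 × 4 × 4 = 404,992,000 bytes.
Total = 6,859,207,600 bytes = 6859.21 MB.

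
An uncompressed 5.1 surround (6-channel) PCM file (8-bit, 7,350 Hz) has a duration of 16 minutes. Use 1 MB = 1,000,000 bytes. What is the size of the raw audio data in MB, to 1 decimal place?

42.3 MB

Duration = 16 minutes = 960 s.
Bytes = 7,350 samples/s × 960 s × 1 bytes/sample × 6 ch = 42,336,000 bytes.
42,336,000 / 1,000,000 = 42.3 MB.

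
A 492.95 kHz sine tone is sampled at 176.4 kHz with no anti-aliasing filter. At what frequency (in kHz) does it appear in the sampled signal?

36.25 kHz

Nyquist = 176,400/2 = 88,200 Hz; 492,950 Hz exceeds it.
Alias = |492,950 − 3×176,400| = |492,950 − 529,200| = 36,250 Hz = 36.25 kHz.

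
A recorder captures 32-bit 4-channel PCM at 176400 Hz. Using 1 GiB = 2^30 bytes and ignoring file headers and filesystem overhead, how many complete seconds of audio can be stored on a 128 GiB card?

48,695 seconds

Uncompressed byte rate = 176,400 × 4 × 4 = 2,822,400 bytes/s.
Capacity = 128 × 1,073,741,824 = 137,438,953,472 bytes.
137,438,953,472 / 2,822,400 ≈ 48695.77 s → 48,695 seconds.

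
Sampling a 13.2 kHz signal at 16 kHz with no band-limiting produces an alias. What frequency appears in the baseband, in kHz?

2.8 kHz

Nyquist = 16,000/2 = 8,000 Hz; 13,200 Hz exceeds it.
Alias = |13,200 − 1×16,000| = |13,200 − 16,000| = 2,800 Hz = 2.8 kHz.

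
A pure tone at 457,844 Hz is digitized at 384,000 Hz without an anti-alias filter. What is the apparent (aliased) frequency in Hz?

73,844 Hz

Nyquist = 384,000/2 = 192,000 Hz; 457,844 Hz exceeds it.
Alias = |457,844 − 1×384,000| = |457,844 − 384,000| = 73,844 Hz.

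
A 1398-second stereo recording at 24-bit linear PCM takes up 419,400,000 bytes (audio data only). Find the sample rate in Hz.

Bytes = sample_rate × seconds × bytes_per_sample × channels.
sample_rate = 419,400,000 / (1,398 × 3 × 2) = 419,400,000 / 8,388 = 50,000 Hz.

50,000 Hz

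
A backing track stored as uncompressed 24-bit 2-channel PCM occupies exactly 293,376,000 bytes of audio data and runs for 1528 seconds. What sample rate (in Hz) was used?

32,000 Hz

Bytes = sample_rate × seconds × bytes_per_sample × channels.
sample_rate = 293,376,000 / (1,528 × 3 × 2) = 293,376,000 / 9,168 = 32,000 Hz.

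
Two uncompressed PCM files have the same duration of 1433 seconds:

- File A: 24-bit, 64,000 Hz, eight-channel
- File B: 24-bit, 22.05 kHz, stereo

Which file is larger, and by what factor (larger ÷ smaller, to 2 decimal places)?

File A, by a factor of 11.61

File A: 64,000 × 3 × 8 = 1,536,000 bytes/s.
File B: 22,050 × 3 × 2 = 132,300 bytes/s.
File A is larger; ratio = 2,201,088,000 / 189,585,900 = 11.61.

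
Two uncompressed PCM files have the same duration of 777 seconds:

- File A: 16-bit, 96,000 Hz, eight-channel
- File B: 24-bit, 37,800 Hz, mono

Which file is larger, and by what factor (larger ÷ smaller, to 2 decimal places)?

File A, by a factor of 13.54

File A: 96,000 × 2 × 8 = 1,536,000 bytes/s.
File B: 37,800 × 3 × 1 = 113,400 bytes/s.
File A is larger; ratio = 1,193,472,000 / 88,111,800 = 13.54.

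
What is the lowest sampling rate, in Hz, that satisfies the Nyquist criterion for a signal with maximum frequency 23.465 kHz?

46,930 Hz

Minimum sample rate = 2 × 23,465 Hz = 46,930 Hz.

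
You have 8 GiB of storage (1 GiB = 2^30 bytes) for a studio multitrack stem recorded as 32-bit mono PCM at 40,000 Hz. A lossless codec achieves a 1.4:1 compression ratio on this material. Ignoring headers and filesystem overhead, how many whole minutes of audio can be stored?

1,252 minutes

Uncompressed byte rate = 40,000 × 4 × 1 = 160,000 bytes/s.
After 1.4:1 compression, effective rate ≈ 114285.71 bytes/s.
Capacity = 8 × 1,073,741,824 = 8,589,934,592 bytes.
8,589,934,592 / effective rate ≈ 75161.93 s → 1,252 minutes.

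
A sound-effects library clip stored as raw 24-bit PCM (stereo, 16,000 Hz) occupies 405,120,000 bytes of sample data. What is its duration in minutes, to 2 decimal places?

Byte rate = 16,000 × 3 × 2 = 96,000 bytes/s.
Duration = 405,120,000 / 96,000 = 4,220 s.
4,220 s / 60 = 70.33 minutes.

70.33 minutes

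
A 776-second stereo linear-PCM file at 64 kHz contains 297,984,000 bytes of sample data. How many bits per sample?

Bytes per sample = 297,984,000 / (64,000 × 776 × 2) = 297,984,000 / 99,328,000 = 3.
Bit depth = 3 × 8 = 24 bits.

24 bits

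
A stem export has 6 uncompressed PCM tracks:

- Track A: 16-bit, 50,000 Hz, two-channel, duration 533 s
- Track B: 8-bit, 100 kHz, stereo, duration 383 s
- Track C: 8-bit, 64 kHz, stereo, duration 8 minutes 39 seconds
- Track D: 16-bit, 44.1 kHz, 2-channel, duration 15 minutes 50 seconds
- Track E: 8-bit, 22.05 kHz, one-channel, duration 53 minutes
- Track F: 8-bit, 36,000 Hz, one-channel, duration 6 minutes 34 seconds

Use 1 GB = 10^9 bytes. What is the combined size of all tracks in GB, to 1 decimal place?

0.5 GB

Track A: 50,000 × 533 × 2 × 2 = 106,600,000 bytes.
Track B: 100,000 × 383 × 1 × 2 = 76,600,000 bytes.
Track C: 8 minutes 39 seconds = 519 s; 64,000 × 519 × 1 × 2 = 66,432,000 bytes.
Track D: 15 minutes 50 seconds = 950 s; 44,100 × 950 × 2 × 2 = 167,580,000 bytes.
Track E: 53 minutes = 3,180 s; 22,050 × 3,180 × 1 × 1 = 70,119,000 bytes.
Track F: 6 minutes 34 seconds = 394 s; 36,000 × 394 × 1 × 1 = 14,184,000 bytes.
Total = 501,515,000 bytes = 0.5 GB.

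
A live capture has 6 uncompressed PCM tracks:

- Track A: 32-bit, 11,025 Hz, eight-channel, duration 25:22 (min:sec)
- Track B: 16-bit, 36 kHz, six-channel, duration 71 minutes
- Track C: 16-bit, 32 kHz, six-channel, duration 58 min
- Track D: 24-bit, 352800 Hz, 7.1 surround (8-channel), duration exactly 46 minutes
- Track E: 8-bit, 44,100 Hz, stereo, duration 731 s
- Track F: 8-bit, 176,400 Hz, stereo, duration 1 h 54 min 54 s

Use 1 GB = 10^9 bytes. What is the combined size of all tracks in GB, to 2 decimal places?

Track A: 25:22 (min:sec) = 1,522 s; 11,025 × 1,522 × 4 × 8 = 536,961,600 bytes.
Track B: 71 minutes = 4,260 s; 36,000 × 4,260 × 2 × 6 = 1,840,320,000 bytes.
Track C: 58 min = 3,480 s; 32,000 × 3,480 × 2 × 6 = 1,336,320,000 bytes.
Track D: exactly 46 minutes = 2,760 s; 352,800 × 2,760 × 3 × 8 = 23,369,472,000 bytes.
Track E: 44,100 × 731 × 1 × 2 = 64,474,200 bytes.
Track F: 1 h 54 min 54 s = 6,894 s; 176,400 × 6,894 × 1 × 2 = 2,432,203,200 bytes.
Total = 29,579,751,000 bytes = 29.58 GB.

29.58 GB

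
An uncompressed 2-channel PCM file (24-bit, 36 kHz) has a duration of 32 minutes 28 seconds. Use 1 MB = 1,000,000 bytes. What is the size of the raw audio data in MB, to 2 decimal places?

420.77 MB

Duration = 32 minutes 28 seconds = 1,948 s.
Bytes = 36,000 samples/s × 1,948 s × 3 bytes/sample × 2 ch = 420,768,000 bytes.
420,768,000 / 1,000,000 = 420.77 MB.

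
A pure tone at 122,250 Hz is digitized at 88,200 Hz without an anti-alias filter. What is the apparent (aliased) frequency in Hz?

34,050 Hz

Nyquist = 88,200/2 = 44,100 Hz; 122,250 Hz exceeds it.
Alias = |122,250 − 1×88,200| = |122,250 − 88,200| = 34,050 Hz.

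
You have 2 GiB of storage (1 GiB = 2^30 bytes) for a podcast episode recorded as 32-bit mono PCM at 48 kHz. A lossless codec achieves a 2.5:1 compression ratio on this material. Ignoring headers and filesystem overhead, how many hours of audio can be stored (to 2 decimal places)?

7.77 hours

Uncompressed byte rate = 48,000 × 4 × 1 = 192,000 bytes/s.
After 2.5:1 compression, effective rate ≈ 76800 bytes/s.
Capacity = 2 × 1,073,741,824 = 2,147,483,648 bytes.
2,147,483,648 / effective rate ≈ 27962.03 s → 7.77 hours.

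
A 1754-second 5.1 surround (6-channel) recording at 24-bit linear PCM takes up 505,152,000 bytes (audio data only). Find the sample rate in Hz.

Bytes = sample_rate × seconds × bytes_per_sample × channels.
sample_rate = 505,152,000 / (1,754 × 3 × 6) = 505,152,000 / 31,572 = 16,000 Hz.

16,000 Hz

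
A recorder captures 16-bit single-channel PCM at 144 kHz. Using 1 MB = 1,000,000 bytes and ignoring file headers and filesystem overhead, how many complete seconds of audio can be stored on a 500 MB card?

Uncompressed byte rate = 144,000 × 2 × 1 = 288,000 bytes/s.
Capacity = 500 × 1,000,000 = 500,000,000 bytes.
500,000,000 / 288,000 ≈ 1736.11 s → 1,736 seconds.

1,736 seconds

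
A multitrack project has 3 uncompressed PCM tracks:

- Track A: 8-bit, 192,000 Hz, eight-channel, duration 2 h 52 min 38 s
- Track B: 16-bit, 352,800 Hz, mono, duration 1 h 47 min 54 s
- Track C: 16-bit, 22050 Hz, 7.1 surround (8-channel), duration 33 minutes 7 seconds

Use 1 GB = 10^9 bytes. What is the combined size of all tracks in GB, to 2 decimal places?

Track A: 2 h 52 min 38 s = 10,358 s; 192,000 × 10,358 × 1 × 8 = 15,909,888,000 bytes.
Track B: 1 h 47 min 54 s = 6,474 s; 352,800 × 6,474 × 2 × 1 = 4,568,054,400 bytes.
Track C: 33 minutes 7 seconds = 1,987 s; 22,050 × 1,987 × 2 × 8 = 701,013,600 bytes.
Total = 21,178,956,000 bytes = 21.18 GB.

21.18 GB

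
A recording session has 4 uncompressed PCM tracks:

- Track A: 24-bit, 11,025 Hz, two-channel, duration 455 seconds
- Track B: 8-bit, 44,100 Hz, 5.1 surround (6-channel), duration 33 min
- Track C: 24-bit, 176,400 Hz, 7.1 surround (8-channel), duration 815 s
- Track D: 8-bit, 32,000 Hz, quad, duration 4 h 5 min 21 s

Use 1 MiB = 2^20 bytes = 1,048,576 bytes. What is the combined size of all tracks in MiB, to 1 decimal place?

Track A: 11,025 × 455 × 3 × 2 = 30,098,250 bytes.
Track B: 33 min = 1,980 s; 44,100 × 1,980 × 1 × 6 = 523,908,000 bytes.
Track C: 176,400 × 815 × 3 × 8 = 3,450,384,000 bytes.
Track D: 4 h 5 min 21 s = 14,721 s; 32,000 × 14,721 × 1 × 4 = 1,884,288,000 bytes.
Total = 5,888,678,250 bytes = 5615.9 MiB.

5615.9 MiB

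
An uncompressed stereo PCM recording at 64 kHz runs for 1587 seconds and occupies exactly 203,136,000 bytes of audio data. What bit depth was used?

8 bits

Bytes per sample = 203,136,000 / (64,000 × 1,587 × 2) = 203,136,000 / 203,136,000 = 1.
Bit depth = 1 × 8 = 8 bits.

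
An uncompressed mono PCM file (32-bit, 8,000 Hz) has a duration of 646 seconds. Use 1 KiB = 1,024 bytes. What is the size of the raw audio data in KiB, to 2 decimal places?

20187.50 KiB

Bytes = 8,000 samples/s × 646 s × 4 bytes/sample × 1 ch = 20,672,000 bytes.
20,672,000 / 1,024 = 20187.50 KiB.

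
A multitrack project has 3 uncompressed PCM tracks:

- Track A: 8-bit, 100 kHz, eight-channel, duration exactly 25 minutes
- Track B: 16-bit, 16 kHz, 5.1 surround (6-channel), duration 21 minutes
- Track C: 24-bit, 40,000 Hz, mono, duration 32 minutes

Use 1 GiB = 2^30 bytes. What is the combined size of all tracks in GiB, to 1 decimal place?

1.6 GiB

Track A: exactly 25 minutes = 1,500 s; 100,000 × 1,500 × 1 × 8 = 1,200,000,000 bytes.
Track B: 21 minutes = 1,260 s; 16,000 × 1,260 × 2 × 6 = 241,920,000 bytes.
Track C: 32 minutes = 1,920 s; 40,000 × 1,920 × 3 × 1 = 230,400,000 bytes.
Total = 1,672,320,000 bytes = 1.6 GiB.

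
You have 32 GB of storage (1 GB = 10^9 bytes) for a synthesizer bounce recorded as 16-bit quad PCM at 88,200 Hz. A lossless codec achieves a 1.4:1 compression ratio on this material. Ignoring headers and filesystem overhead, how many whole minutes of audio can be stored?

Uncompressed byte rate = 88,200 × 2 × 4 = 705,600 bytes/s.
After 1.4:1 compression, effective rate ≈ 504000 bytes/s.
Capacity = 32 × 1,000,000,000 = 32,000,000,000 bytes.
32,000,000,000 / effective rate ≈ 63492.06 s → 1,058 minutes.

1,058 minutes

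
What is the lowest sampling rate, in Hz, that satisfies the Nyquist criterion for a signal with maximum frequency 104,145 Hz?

Minimum sample rate = 2 × 104,145 Hz = 208,290 Hz.

208,290 Hz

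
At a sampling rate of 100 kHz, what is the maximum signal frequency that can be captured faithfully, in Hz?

50,000 Hz

Nyquist frequency = sample rate / 2 = 100,000 / 2 = 50,000 Hz.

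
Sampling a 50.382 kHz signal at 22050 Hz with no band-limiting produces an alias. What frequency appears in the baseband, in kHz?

Nyquist = 22,050/2 = 11,025 Hz; 50,382 Hz exceeds it.
Alias = |50,382 − 2×22,050| = |50,382 − 44,100| = 6,282 Hz = 6.282 kHz.

6.282 kHz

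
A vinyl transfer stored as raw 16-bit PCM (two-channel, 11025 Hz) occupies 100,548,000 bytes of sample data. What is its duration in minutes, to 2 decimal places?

38.00 minutes

Byte rate = 11,025 × 2 × 2 = 44,100 bytes/s.
Duration = 100,548,000 / 44,100 = 2,280 s.
2,280 s / 60 = 38.00 minutes.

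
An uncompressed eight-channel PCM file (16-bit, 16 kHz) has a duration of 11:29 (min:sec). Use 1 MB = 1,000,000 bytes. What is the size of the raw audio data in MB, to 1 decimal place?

Duration = 11:29 (min:sec) = 689 s.
Bytes = 16,000 samples/s × 689 s × 2 bytes/sample × 8 ch = 176,384,000 bytes.
176,384,000 / 1,000,000 = 176.4 MB.

176.4 MB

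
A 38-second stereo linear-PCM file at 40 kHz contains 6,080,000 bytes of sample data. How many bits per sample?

16 bits

Bytes per sample = 6,080,000 / (40,000 × 38 × 2) = 6,080,000 / 3,040,000 = 2.
Bit depth = 2 × 8 = 16 bits.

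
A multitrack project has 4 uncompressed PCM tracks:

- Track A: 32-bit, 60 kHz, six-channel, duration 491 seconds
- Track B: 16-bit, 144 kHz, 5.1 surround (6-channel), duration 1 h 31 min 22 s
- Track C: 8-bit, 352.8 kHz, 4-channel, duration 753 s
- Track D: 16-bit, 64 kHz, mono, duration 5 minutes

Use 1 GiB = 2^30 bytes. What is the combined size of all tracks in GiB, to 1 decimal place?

10.5 GiB

Track A: 60,000 × 491 × 4 × 6 = 707,040,000 bytes.
Track B: 1 h 31 min 22 s = 5,482 s; 144,000 × 5,482 × 2 × 6 = 9,472,896,000 bytes.
Track C: 352,800 × 753 × 1 × 4 = 1,062,633,600 bytes.
Track D: 5 minutes = 300 s; 64,000 × 300 × 2 × 1 = 38,400,000 bytes.
Total = 11,280,969,600 bytes = 10.5 GiB.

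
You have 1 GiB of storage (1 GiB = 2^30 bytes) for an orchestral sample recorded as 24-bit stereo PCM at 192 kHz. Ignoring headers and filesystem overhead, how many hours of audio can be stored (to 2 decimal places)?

Uncompressed byte rate = 192,000 × 3 × 2 = 1,152,000 bytes/s.
Capacity = 1 × 1,073,741,824 = 1,073,741,824 bytes.
1,073,741,824 / 1,152,000 ≈ 932.07 s → 0.26 hours.

0.26 hours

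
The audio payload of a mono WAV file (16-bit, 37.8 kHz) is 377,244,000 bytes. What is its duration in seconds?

4,990 seconds

Byte rate = 37,800 × 2 × 1 = 75,600 bytes/s.
Duration = 377,244,000 / 75,600 = 4,990 s.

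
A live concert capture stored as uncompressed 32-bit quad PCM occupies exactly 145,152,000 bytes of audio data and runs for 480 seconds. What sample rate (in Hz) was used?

Bytes = sample_rate × seconds × bytes_per_sample × channels.
sample_rate = 145,152,000 / (480 × 4 × 4) = 145,152,000 / 7,680 = 18,900 Hz.

18,900 Hz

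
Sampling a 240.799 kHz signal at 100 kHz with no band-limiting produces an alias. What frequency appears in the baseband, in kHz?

Nyquist = 100,000/2 = 50,000 Hz; 240,799 Hz exceeds it.
Alias = |240,799 − 2×100,000| = |240,799 − 200,000| = 40,799 Hz = 40.799 kHz.

40.799 kHz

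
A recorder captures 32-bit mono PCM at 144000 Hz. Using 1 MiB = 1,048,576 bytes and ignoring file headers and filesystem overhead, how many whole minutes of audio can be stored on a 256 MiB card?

7 minutes

Uncompressed byte rate = 144,000 × 4 × 1 = 576,000 bytes/s.
Capacity = 256 × 1,048,576 = 268,435,456 bytes.
268,435,456 / 576,000 ≈ 466.03 s → 7 minutes.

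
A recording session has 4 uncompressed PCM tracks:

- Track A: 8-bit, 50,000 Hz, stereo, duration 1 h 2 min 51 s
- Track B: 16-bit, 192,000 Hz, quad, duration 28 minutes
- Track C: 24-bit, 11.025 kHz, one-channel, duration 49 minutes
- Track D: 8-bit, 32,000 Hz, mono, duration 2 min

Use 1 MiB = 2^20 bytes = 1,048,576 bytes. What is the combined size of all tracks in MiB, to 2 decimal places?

2916.97 MiB

Track A: 1 h 2 min 51 s = 3,771 s; 50,000 × 3,771 × 1 × 2 = 377,100,000 bytes.
Track B: 28 minutes = 1,680 s; 192,000 × 1,680 × 2 × 4 = 2,580,480,000 bytes.
Track C: 49 minutes = 2,940 s; 11,025 × 2,940 × 3 × 1 = 97,240,500 bytes.
Track D: 2 min = 120 s; 32,000 × 120 × 1 × 1 = 3,840,000 bytes.
Total = 3,058,660,500 bytes = 2916.97 MiB.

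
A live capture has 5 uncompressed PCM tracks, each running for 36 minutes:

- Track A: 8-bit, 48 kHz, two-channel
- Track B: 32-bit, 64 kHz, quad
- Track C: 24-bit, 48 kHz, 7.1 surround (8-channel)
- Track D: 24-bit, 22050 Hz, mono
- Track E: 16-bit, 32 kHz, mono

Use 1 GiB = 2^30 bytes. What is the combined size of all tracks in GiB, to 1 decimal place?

4.8 GiB

36 minutes = 2,160 s.
Track A: 48,000 × 2,160 × 1 × 2 = 207,360,000 bytes.
Track B: 64,000 × 2,160 × 4 × 4 = 2,211,840,000 bytes.
Track C: 48,000 × 2,160 × 3 × 8 = 2,488,320,000 bytes.
Track D: 22,050 × 2,160 × 3 × 1 = 142,884,000 bytes.
Track E: 32,000 × 2,160 × 2 × 1 = 138,240,000 bytes.
Total = 5,188,644,000 bytes = 4.8 GiB.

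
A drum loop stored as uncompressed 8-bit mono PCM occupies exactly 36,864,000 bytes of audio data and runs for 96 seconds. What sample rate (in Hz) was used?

384,000 Hz

Bytes = sample_rate × seconds × bytes_per_sample × channels.
sample_rate = 36,864,000 / (96 × 1 × 1) = 36,864,000 / 96 = 384,000 Hz.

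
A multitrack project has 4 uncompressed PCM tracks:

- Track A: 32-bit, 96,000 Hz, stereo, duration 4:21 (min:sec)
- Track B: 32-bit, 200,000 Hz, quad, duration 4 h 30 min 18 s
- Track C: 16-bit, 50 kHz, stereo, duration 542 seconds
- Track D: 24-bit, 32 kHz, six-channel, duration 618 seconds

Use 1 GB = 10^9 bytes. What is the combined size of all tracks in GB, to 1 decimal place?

52.6 GB

Track A: 4:21 (min:sec) = 261 s; 96,000 × 261 × 4 × 2 = 200,448,000 bytes.
Track B: 4 h 30 min 18 s = 16,218 s; 200,000 × 16,218 × 4 × 4 = 51,897,600,000 bytes.
Track C: 50,000 × 542 × 2 × 2 = 108,400,000 bytes.
Track D: 32,000 × 618 × 3 × 6 = 355,968,000 bytes.
Total = 52,562,416,000 bytes = 52.6 GB.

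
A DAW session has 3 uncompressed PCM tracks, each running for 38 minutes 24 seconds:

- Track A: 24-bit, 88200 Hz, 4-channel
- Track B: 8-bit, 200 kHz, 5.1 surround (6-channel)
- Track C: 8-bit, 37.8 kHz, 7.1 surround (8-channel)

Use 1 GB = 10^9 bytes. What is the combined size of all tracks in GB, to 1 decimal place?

38 minutes 24 seconds = 2,304 s.
Track A: 88,200 × 2,304 × 3 × 4 = 2,438,553,600 bytes.
Track B: 200,000 × 2,304 × 1 × 6 = 2,764,800,000 bytes.
Track C: 37,800 × 2,304 × 1 × 8 = 696,729,600 bytes.
Total = 5,900,083,200 bytes = 5.9 GB.

5.9 GB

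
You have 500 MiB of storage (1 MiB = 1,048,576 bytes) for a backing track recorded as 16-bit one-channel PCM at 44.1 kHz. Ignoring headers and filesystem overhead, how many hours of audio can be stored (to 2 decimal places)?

Uncompressed byte rate = 44,100 × 2 × 1 = 88,200 bytes/s.
Capacity = 500 × 1,048,576 = 524,288,000 bytes.
524,288,000 / 88,200 ≈ 5944.31 s → 1.65 hours.

1.65 hours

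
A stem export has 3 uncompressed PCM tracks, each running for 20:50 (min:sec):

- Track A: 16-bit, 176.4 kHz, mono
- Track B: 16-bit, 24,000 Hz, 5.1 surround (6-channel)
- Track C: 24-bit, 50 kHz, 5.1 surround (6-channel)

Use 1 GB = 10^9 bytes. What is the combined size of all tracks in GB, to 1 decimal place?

1.9 GB

20:50 (min:sec) = 1,250 s.
Track A: 176,400 × 1,250 × 2 × 1 = 441,000,000 bytes.
Track B: 24,000 × 1,250 × 2 × 6 = 360,000,000 bytes.
Track C: 50,000 × 1,250 × 3 × 6 = 1,125,000,000 bytes.
Total = 1,926,000,000 bytes = 1.9 GB.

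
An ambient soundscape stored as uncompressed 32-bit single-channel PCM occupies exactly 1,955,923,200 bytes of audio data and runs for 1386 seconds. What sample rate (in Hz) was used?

Bytes = sample_rate × seconds × bytes_per_sample × channels.
sample_rate = 1,955,923,200 / (1,386 × 4 × 1) = 1,955,923,200 / 5,544 = 352,800 Hz.

352,800 Hz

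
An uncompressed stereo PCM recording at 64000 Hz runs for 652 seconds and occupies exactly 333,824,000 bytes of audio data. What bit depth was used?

Bytes per sample = 333,824,000 / (64,000 × 652 × 2) = 333,824,000 / 83,456,000 = 4.
Bit depth = 4 × 8 = 32 bits.

32 bits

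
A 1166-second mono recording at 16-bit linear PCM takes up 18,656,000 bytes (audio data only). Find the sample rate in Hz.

Bytes = sample_rate × seconds × bytes_per_sample × channels.
sample_rate = 18,656,000 / (1,166 × 2 × 1) = 18,656,000 / 2,332 = 8,000 Hz.

8,000 Hz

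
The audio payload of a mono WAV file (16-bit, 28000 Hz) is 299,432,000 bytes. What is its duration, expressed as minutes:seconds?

89:07

Byte rate = 28,000 × 2 × 1 = 56,000 bytes/s.
Duration = 299,432,000 / 56,000 = 5,347 s.
5,347 s = 89:07.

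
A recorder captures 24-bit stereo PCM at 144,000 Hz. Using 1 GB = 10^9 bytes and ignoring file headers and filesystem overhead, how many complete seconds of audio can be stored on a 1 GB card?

1,157 seconds

Uncompressed byte rate = 144,000 × 3 × 2 = 864,000 bytes/s.
Capacity = 1 × 1,000,000,000 = 1,000,000,000 bytes.
1,000,000,000 / 864,000 ≈ 1157.41 s → 1,157 seconds.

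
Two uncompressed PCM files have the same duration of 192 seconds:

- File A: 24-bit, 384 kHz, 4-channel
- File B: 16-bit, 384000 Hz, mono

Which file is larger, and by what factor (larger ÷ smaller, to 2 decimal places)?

File A, by a factor of 6.00

File A: 384,000 × 3 × 4 = 4,608,000 bytes/s.
File B: 384,000 × 2 × 1 = 768,000 bytes/s.
File A is larger; ratio = 884,736,000 / 147,456,000 = 6.00.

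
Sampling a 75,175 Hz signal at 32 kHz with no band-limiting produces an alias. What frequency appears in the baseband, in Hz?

Nyquist = 32,000/2 = 16,000 Hz; 75,175 Hz exceeds it.
Alias = |75,175 − 2×32,000| = |75,175 − 64,000| = 11,175 Hz.

11,175 Hz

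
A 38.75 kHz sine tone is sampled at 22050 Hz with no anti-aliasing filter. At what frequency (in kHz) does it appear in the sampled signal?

Nyquist = 22,050/2 = 11,025 Hz; 38,750 Hz exceeds it.
Alias = |38,750 − 2×22,050| = |38,750 − 44,100| = 5,350 Hz = 5.35 kHz.

5.35 kHz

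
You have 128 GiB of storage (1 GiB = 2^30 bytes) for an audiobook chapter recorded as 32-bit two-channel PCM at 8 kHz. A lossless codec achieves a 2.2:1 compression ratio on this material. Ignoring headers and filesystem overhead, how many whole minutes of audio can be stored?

78,741 minutes

Uncompressed byte rate = 8,000 × 4 × 2 = 64,000 bytes/s.
After 2.2:1 compression, effective rate ≈ 29090.91 bytes/s.
Capacity = 128 × 1,073,741,824 = 137,438,953,472 bytes.
137,438,953,472 / effective rate ≈ 4724464.03 s → 78,741 minutes.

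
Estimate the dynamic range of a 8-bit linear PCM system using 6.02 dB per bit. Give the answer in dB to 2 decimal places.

8 × 6.02 = 48.16 dB.

48.16 dB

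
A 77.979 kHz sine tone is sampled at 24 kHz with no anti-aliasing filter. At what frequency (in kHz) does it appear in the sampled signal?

5.979 kHz

Nyquist = 24,000/2 = 12,000 Hz; 77,979 Hz exceeds it.
Alias = |77,979 − 3×24,000| = |77,979 − 72,000| = 5,979 Hz = 5.979 kHz.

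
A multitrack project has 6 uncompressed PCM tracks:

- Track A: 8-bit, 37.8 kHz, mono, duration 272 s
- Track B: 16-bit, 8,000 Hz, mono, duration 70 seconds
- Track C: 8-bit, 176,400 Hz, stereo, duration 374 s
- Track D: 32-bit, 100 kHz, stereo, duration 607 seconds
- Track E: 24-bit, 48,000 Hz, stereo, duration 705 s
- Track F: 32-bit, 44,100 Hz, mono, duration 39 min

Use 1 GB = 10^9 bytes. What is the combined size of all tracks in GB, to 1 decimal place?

1.2 GB

Track A: 37,800 × 272 × 1 × 1 = 10,281,600 bytes.
Track B: 8,000 × 70 × 2 × 1 = 1,120,000 bytes.
Track C: 176,400 × 374 × 1 × 2 = 131,947,200 bytes.
Track D: 100,000 × 607 × 4 × 2 = 485,600,000 bytes.
Track E: 48,000 × 705 × 3 × 2 = 203,040,000 bytes.
Track F: 39 min = 2,340 s; 44,100 × 2,340 × 4 × 1 = 412,776,000 bytes.
Total = 1,244,764,800 bytes = 1.2 GB.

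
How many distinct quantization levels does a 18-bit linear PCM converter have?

262,144 levels

2^18 = 262,144.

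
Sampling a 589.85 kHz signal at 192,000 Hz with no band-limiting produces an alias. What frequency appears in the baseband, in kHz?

Nyquist = 192,000/2 = 96,000 Hz; 589,850 Hz exceeds it.
Alias = |589,850 − 3×192,000| = |589,850 − 576,000| = 13,850 Hz = 13.85 kHz.

13.85 kHz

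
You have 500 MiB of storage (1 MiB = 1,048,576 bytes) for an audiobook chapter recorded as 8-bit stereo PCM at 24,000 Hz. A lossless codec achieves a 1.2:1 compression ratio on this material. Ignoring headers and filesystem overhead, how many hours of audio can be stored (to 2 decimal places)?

3.64 hours

Uncompressed byte rate = 24,000 × 1 × 2 = 48,000 bytes/s.
After 1.2:1 compression, effective rate ≈ 40000 bytes/s.
Capacity = 500 × 1,048,576 = 524,288,000 bytes.
524,288,000 / effective rate ≈ 13107.2 s → 3.64 hours.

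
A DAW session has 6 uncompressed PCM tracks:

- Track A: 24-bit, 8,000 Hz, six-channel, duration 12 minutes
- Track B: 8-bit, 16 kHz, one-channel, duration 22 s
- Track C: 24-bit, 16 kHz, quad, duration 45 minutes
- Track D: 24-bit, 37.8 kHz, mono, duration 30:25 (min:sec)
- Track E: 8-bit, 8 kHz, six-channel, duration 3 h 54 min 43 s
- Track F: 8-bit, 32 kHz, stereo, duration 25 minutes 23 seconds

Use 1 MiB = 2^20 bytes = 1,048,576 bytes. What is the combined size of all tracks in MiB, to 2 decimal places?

Track A: 12 minutes = 720 s; 8,000 × 720 × 3 × 6 = 103,680,000 bytes.
Track B: 16,000 × 22 × 1 × 1 = 352,000 bytes.
Track C: 45 minutes = 2,700 s; 16,000 × 2,700 × 3 × 4 = 518,400,000 bytes.
Track D: 30:25 (min:sec) = 1,825 s; 37,800 × 1,825 × 3 × 1 = 206,955,000 bytes.
Track E: 3 h 54 min 43 s = 14,083 s; 8,000 × 14,083 × 1 × 6 = 675,984,000 bytes.
Track F: 25 minutes 23 seconds = 1,523 s; 32,000 × 1,523 × 1 × 2 = 97,472,000 bytes.
Total = 1,602,843,000 bytes = 1528.59 MiB.

1528.59 MiB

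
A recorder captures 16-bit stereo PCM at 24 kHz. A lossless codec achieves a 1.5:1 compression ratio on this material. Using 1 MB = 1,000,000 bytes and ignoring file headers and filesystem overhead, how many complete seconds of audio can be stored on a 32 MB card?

Uncompressed byte rate = 24,000 × 2 × 2 = 96,000 bytes/s.
After 1.5:1 compression, effective rate ≈ 64000 bytes/s.
Capacity = 32 × 1,000,000 = 32,000,000 bytes.
32,000,000 / effective rate ≈ 500 s → 500 seconds.

500 seconds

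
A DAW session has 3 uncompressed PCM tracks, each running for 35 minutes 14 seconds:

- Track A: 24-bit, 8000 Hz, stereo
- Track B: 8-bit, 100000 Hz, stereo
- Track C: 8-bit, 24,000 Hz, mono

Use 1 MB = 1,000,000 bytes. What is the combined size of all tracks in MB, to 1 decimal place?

575.0 MB

35 minutes 14 seconds = 2,114 s.
Track A: 8,000 × 2,114 × 3 × 2 = 101,472,000 bytes.
Track B: 100,000 × 2,114 × 1 × 2 = 422,800,000 bytes.
Track C: 24,000 × 2,114 × 1 × 1 = 50,736,000 bytes.
Total = 575,008,000 bytes = 575.0 MB.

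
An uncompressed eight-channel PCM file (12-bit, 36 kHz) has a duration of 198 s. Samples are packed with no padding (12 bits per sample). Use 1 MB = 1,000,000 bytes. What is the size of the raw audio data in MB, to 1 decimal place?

85.5 MB

Bits = 36,000 × 198 × 12 × 8 = 684,288,000 bits = 85,536,000 bytes.
85,536,000 / 1,000,000 = 85.5 MB.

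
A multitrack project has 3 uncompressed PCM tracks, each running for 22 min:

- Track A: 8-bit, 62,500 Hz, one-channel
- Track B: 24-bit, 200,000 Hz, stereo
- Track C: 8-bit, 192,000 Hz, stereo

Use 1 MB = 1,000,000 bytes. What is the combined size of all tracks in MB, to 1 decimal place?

2173.4 MB

22 min = 1,320 s.
Track A: 62,500 × 1,320 × 1 × 1 = 82,500,000 bytes.
Track B: 200,000 × 1,320 × 3 × 2 = 1,584,000,000 bytes.
Track C: 192,000 × 1,320 × 1 × 2 = 506,880,000 bytes.
Total = 2,173,380,000 bytes = 2173.4 MB.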